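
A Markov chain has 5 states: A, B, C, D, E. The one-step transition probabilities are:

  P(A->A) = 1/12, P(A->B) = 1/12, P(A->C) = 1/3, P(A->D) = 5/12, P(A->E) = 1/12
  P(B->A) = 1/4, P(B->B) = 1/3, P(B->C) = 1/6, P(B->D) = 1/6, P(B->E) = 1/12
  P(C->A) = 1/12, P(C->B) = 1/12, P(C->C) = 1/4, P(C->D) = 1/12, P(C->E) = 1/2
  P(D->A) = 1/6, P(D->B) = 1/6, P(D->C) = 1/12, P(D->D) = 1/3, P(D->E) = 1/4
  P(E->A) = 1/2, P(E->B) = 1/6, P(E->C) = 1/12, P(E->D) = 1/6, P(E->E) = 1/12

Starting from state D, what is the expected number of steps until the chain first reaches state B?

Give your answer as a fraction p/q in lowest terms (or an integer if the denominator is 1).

Answer: 2859/388

Derivation:
Let h_i = expected steps to first reach B from state i.
Boundary: h_B = 0.
First-step equations for the other states:
  h_A = 1 + 1/12*h_A + 1/12*h_B + 1/3*h_C + 5/12*h_D + 1/12*h_E
  h_C = 1 + 1/12*h_A + 1/12*h_B + 1/4*h_C + 1/12*h_D + 1/2*h_E
  h_D = 1 + 1/6*h_A + 1/6*h_B + 1/12*h_C + 1/3*h_D + 1/4*h_E
  h_E = 1 + 1/2*h_A + 1/6*h_B + 1/12*h_C + 1/6*h_D + 1/12*h_E

Substituting h_B = 0 and rearranging gives the linear system (I - Q) h = 1:
  [11/12, -1/3, -5/12, -1/12] . (h_A, h_C, h_D, h_E) = 1
  [-1/12, 3/4, -1/12, -1/2] . (h_A, h_C, h_D, h_E) = 1
  [-1/6, -1/12, 2/3, -1/4] . (h_A, h_C, h_D, h_E) = 1
  [-1/2, -1/12, -1/6, 11/12] . (h_A, h_C, h_D, h_E) = 1

Solving yields:
  h_A = 783/97
  h_C = 3141/388
  h_D = 2859/388
  h_E = 2937/388

Starting state is D, so the expected hitting time is h_D = 2859/388.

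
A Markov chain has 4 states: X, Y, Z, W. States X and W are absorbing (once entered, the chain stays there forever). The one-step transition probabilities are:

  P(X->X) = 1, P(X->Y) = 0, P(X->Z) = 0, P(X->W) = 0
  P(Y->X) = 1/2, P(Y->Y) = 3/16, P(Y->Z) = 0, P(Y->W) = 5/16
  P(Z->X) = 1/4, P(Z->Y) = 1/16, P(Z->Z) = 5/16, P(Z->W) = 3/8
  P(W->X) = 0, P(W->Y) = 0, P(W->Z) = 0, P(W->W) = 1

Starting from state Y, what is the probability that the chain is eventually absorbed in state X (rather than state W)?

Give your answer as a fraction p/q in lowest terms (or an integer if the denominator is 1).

Answer: 8/13

Derivation:
Let a_i = P(absorbed in X | start in state i).
Boundary conditions: a_X = 1, a_W = 0.
For each transient state i, a_i = sum_j P(i->j) * a_j:
  a_Y = 1/2*a_X + 3/16*a_Y + 0*a_Z + 5/16*a_W
  a_Z = 1/4*a_X + 1/16*a_Y + 5/16*a_Z + 3/8*a_W

Substituting a_X = 1 and a_W = 0, rearrange to (I - Q) a = r where r[i] = P(i -> X):
  [13/16, 0] . (a_Y, a_Z) = 1/2
  [-1/16, 11/16] . (a_Y, a_Z) = 1/4

Solving yields:
  a_Y = 8/13
  a_Z = 60/143

Starting state is Y, so the absorption probability is a_Y = 8/13.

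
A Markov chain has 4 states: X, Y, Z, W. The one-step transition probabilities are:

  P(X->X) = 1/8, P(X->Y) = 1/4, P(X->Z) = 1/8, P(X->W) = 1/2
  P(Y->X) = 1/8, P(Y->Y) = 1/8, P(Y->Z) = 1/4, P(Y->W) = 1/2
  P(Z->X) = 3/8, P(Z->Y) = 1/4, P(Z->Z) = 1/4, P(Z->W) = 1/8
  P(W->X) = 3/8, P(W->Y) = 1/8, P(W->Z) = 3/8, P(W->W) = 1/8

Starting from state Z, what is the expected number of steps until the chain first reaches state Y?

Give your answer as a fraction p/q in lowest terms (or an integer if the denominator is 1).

Answer: 640/141

Derivation:
Let h_i = expected steps to first reach Y from state i.
Boundary: h_Y = 0.
First-step equations for the other states:
  h_X = 1 + 1/8*h_X + 1/4*h_Y + 1/8*h_Z + 1/2*h_W
  h_Z = 1 + 3/8*h_X + 1/4*h_Y + 1/4*h_Z + 1/8*h_W
  h_W = 1 + 3/8*h_X + 1/8*h_Y + 3/8*h_Z + 1/8*h_W

Substituting h_Y = 0 and rearranging gives the linear system (I - Q) h = 1:
  [7/8, -1/8, -1/2] . (h_X, h_Z, h_W) = 1
  [-3/8, 3/4, -1/8] . (h_X, h_Z, h_W) = 1
  [-3/8, -3/8, 7/8] . (h_X, h_Z, h_W) = 1

Solving yields:
  h_X = 664/141
  h_Z = 640/141
  h_W = 240/47

Starting state is Z, so the expected hitting time is h_Z = 640/141.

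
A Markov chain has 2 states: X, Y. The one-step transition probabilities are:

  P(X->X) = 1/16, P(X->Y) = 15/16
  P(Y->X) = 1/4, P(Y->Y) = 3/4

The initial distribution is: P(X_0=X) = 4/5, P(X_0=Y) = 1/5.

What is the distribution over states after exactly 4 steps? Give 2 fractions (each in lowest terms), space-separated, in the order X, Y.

Answer: 8653/40960 32307/40960

Derivation:
Propagating the distribution step by step (d_{t+1} = d_t * P):
d_0 = (X=4/5, Y=1/5)
  d_1[X] = 4/5*1/16 + 1/5*1/4 = 1/10
  d_1[Y] = 4/5*15/16 + 1/5*3/4 = 9/10
d_1 = (X=1/10, Y=9/10)
  d_2[X] = 1/10*1/16 + 9/10*1/4 = 37/160
  d_2[Y] = 1/10*15/16 + 9/10*3/4 = 123/160
d_2 = (X=37/160, Y=123/160)
  d_3[X] = 37/160*1/16 + 123/160*1/4 = 529/2560
  d_3[Y] = 37/160*15/16 + 123/160*3/4 = 2031/2560
d_3 = (X=529/2560, Y=2031/2560)
  d_4[X] = 529/2560*1/16 + 2031/2560*1/4 = 8653/40960
  d_4[Y] = 529/2560*15/16 + 2031/2560*3/4 = 32307/40960
d_4 = (X=8653/40960, Y=32307/40960)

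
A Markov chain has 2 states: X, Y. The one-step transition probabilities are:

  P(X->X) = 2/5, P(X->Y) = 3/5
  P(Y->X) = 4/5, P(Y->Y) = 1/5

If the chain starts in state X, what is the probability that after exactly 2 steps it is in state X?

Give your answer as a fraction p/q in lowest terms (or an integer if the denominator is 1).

Answer: 16/25

Derivation:
Computing P^2 by repeated multiplication:
P^1 =
  X: [2/5, 3/5]
  Y: [4/5, 1/5]
P^2 =
  X: [16/25, 9/25]
  Y: [12/25, 13/25]

(P^2)[X -> X] = 16/25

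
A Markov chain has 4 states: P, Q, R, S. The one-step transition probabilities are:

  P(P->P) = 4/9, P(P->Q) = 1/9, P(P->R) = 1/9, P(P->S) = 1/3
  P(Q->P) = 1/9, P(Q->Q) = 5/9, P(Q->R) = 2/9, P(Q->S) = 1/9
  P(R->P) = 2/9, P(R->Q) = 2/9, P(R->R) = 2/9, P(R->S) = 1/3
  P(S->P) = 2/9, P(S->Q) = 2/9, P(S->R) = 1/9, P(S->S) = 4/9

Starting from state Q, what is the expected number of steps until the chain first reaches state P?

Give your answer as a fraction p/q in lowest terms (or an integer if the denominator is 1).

Answer: 63/10

Derivation:
Let h_i = expected steps to first reach P from state i.
Boundary: h_P = 0.
First-step equations for the other states:
  h_Q = 1 + 1/9*h_P + 5/9*h_Q + 2/9*h_R + 1/9*h_S
  h_R = 1 + 2/9*h_P + 2/9*h_Q + 2/9*h_R + 1/3*h_S
  h_S = 1 + 2/9*h_P + 2/9*h_Q + 1/9*h_R + 4/9*h_S

Substituting h_P = 0 and rearranging gives the linear system (I - Q) h = 1:
  [4/9, -2/9, -1/9] . (h_Q, h_R, h_S) = 1
  [-2/9, 7/9, -1/3] . (h_Q, h_R, h_S) = 1
  [-2/9, -1/9, 5/9] . (h_Q, h_R, h_S) = 1

Solving yields:
  h_Q = 63/10
  h_R = 27/5
  h_S = 27/5

Starting state is Q, so the expected hitting time is h_Q = 63/10.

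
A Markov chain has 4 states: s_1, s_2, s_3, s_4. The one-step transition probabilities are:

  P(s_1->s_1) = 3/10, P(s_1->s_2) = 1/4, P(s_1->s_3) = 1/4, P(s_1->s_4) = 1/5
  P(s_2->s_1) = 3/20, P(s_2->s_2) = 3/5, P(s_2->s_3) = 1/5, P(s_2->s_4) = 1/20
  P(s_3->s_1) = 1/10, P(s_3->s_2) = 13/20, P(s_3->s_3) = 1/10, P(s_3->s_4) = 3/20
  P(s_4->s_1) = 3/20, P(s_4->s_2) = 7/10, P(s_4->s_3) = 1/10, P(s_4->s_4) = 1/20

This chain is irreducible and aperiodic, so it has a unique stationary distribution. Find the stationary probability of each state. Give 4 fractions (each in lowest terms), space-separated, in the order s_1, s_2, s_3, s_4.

Answer: 33/199 223/398 36/199 37/398

Derivation:
The stationary distribution satisfies pi = pi * P, i.e.:
  pi_s_1 = 3/10*pi_s_1 + 3/20*pi_s_2 + 1/10*pi_s_3 + 3/20*pi_s_4
  pi_s_2 = 1/4*pi_s_1 + 3/5*pi_s_2 + 13/20*pi_s_3 + 7/10*pi_s_4
  pi_s_3 = 1/4*pi_s_1 + 1/5*pi_s_2 + 1/10*pi_s_3 + 1/10*pi_s_4
  pi_s_4 = 1/5*pi_s_1 + 1/20*pi_s_2 + 3/20*pi_s_3 + 1/20*pi_s_4
with normalization: pi_s_1 + pi_s_2 + pi_s_3 + pi_s_4 = 1.

Using the first 3 balance equations plus normalization, the linear system A*pi = b is:
  [-7/10, 3/20, 1/10, 3/20] . pi = 0
  [1/4, -2/5, 13/20, 7/10] . pi = 0
  [1/4, 1/5, -9/10, 1/10] . pi = 0
  [1, 1, 1, 1] . pi = 1

Solving yields:
  pi_s_1 = 33/199
  pi_s_2 = 223/398
  pi_s_3 = 36/199
  pi_s_4 = 37/398

Verification (pi * P):
  33/199*3/10 + 223/398*3/20 + 36/199*1/10 + 37/398*3/20 = 33/199 = pi_s_1  (ok)
  33/199*1/4 + 223/398*3/5 + 36/199*13/20 + 37/398*7/10 = 223/398 = pi_s_2  (ok)
  33/199*1/4 + 223/398*1/5 + 36/199*1/10 + 37/398*1/10 = 36/199 = pi_s_3  (ok)
  33/199*1/5 + 223/398*1/20 + 36/199*3/20 + 37/398*1/20 = 37/398 = pi_s_4  (ok)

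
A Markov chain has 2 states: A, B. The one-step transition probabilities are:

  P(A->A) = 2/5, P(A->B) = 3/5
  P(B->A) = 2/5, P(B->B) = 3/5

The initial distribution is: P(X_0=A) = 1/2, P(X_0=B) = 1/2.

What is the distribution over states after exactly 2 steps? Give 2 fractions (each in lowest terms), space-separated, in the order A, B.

Answer: 2/5 3/5

Derivation:
Propagating the distribution step by step (d_{t+1} = d_t * P):
d_0 = (A=1/2, B=1/2)
  d_1[A] = 1/2*2/5 + 1/2*2/5 = 2/5
  d_1[B] = 1/2*3/5 + 1/2*3/5 = 3/5
d_1 = (A=2/5, B=3/5)
  d_2[A] = 2/5*2/5 + 3/5*2/5 = 2/5
  d_2[B] = 2/5*3/5 + 3/5*3/5 = 3/5
d_2 = (A=2/5, B=3/5)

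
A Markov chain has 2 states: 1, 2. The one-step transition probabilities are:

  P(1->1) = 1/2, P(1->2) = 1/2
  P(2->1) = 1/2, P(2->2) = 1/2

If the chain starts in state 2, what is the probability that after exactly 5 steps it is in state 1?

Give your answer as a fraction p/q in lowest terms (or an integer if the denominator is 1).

Answer: 1/2

Derivation:
Computing P^5 by repeated multiplication:
P^1 =
  1: [1/2, 1/2]
  2: [1/2, 1/2]
P^2 =
  1: [1/2, 1/2]
  2: [1/2, 1/2]
P^3 =
  1: [1/2, 1/2]
  2: [1/2, 1/2]
P^4 =
  1: [1/2, 1/2]
  2: [1/2, 1/2]
P^5 =
  1: [1/2, 1/2]
  2: [1/2, 1/2]

(P^5)[2 -> 1] = 1/2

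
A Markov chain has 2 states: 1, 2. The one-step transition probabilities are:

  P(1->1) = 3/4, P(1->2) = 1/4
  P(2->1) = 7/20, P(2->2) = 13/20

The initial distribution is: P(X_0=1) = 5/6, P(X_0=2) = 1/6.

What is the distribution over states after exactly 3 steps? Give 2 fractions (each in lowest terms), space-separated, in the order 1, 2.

Answer: 899/1500 601/1500

Derivation:
Propagating the distribution step by step (d_{t+1} = d_t * P):
d_0 = (1=5/6, 2=1/6)
  d_1[1] = 5/6*3/4 + 1/6*7/20 = 41/60
  d_1[2] = 5/6*1/4 + 1/6*13/20 = 19/60
d_1 = (1=41/60, 2=19/60)
  d_2[1] = 41/60*3/4 + 19/60*7/20 = 187/300
  d_2[2] = 41/60*1/4 + 19/60*13/20 = 113/300
d_2 = (1=187/300, 2=113/300)
  d_3[1] = 187/300*3/4 + 113/300*7/20 = 899/1500
  d_3[2] = 187/300*1/4 + 113/300*13/20 = 601/1500
d_3 = (1=899/1500, 2=601/1500)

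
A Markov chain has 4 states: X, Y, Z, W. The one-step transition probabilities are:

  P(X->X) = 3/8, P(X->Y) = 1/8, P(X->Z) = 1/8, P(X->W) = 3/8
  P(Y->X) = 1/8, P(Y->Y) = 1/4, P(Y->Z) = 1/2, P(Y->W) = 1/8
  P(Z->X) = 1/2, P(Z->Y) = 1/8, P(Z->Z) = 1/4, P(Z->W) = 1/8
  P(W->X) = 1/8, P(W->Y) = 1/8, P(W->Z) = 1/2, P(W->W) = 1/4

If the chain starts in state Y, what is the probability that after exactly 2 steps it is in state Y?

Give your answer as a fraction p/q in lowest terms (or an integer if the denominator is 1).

Answer: 5/32

Derivation:
Computing P^2 by repeated multiplication:
P^1 =
  X: [3/8, 1/8, 1/8, 3/8]
  Y: [1/8, 1/4, 1/2, 1/8]
  Z: [1/2, 1/8, 1/4, 1/8]
  W: [1/8, 1/8, 1/2, 1/4]
P^2 =
  X: [17/64, 9/64, 21/64, 17/64]
  Y: [11/32, 5/32, 21/64, 11/64]
  Z: [11/32, 9/64, 1/4, 17/64]
  W: [11/32, 9/64, 21/64, 3/16]

(P^2)[Y -> Y] = 5/32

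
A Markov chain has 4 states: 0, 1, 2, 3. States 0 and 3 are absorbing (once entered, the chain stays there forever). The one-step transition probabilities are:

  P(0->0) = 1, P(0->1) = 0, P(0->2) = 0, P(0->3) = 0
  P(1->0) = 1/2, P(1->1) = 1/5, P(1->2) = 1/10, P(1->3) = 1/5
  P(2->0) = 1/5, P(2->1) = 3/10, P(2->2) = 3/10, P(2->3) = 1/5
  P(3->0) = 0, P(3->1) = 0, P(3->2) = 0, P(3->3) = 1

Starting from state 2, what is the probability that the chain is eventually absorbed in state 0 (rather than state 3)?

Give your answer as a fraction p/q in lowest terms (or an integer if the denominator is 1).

Answer: 31/53

Derivation:
Let a_i = P(absorbed in 0 | start in state i).
Boundary conditions: a_0 = 1, a_3 = 0.
For each transient state i, a_i = sum_j P(i->j) * a_j:
  a_1 = 1/2*a_0 + 1/5*a_1 + 1/10*a_2 + 1/5*a_3
  a_2 = 1/5*a_0 + 3/10*a_1 + 3/10*a_2 + 1/5*a_3

Substituting a_0 = 1 and a_3 = 0, rearrange to (I - Q) a = r where r[i] = P(i -> 0):
  [4/5, -1/10] . (a_1, a_2) = 1/2
  [-3/10, 7/10] . (a_1, a_2) = 1/5

Solving yields:
  a_1 = 37/53
  a_2 = 31/53

Starting state is 2, so the absorption probability is a_2 = 31/53.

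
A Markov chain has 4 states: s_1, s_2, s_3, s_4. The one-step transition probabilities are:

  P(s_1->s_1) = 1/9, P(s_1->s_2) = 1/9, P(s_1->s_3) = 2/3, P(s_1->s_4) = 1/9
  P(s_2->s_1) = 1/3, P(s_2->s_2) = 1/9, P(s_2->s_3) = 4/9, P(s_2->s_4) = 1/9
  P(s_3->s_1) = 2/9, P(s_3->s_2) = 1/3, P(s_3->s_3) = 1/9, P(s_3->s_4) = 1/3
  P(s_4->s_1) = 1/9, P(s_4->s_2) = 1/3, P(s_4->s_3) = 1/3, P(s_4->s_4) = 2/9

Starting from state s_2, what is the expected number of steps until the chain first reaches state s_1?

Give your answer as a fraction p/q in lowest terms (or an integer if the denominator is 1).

Let h_i = expected steps to first reach s_1 from state i.
Boundary: h_s_1 = 0.
First-step equations for the other states:
  h_s_2 = 1 + 1/3*h_s_1 + 1/9*h_s_2 + 4/9*h_s_3 + 1/9*h_s_4
  h_s_3 = 1 + 2/9*h_s_1 + 1/3*h_s_2 + 1/9*h_s_3 + 1/3*h_s_4
  h_s_4 = 1 + 1/9*h_s_1 + 1/3*h_s_2 + 1/3*h_s_3 + 2/9*h_s_4

Substituting h_s_1 = 0 and rearranging gives the linear system (I - Q) h = 1:
  [8/9, -4/9, -1/9] . (h_s_2, h_s_3, h_s_4) = 1
  [-1/3, 8/9, -1/3] . (h_s_2, h_s_3, h_s_4) = 1
  [-1/3, -1/3, 7/9] . (h_s_2, h_s_3, h_s_4) = 1

Solving yields:
  h_s_2 = 882/223
  h_s_3 = 990/223
  h_s_4 = 1089/223

Starting state is s_2, so the expected hitting time is h_s_2 = 882/223.

Answer: 882/223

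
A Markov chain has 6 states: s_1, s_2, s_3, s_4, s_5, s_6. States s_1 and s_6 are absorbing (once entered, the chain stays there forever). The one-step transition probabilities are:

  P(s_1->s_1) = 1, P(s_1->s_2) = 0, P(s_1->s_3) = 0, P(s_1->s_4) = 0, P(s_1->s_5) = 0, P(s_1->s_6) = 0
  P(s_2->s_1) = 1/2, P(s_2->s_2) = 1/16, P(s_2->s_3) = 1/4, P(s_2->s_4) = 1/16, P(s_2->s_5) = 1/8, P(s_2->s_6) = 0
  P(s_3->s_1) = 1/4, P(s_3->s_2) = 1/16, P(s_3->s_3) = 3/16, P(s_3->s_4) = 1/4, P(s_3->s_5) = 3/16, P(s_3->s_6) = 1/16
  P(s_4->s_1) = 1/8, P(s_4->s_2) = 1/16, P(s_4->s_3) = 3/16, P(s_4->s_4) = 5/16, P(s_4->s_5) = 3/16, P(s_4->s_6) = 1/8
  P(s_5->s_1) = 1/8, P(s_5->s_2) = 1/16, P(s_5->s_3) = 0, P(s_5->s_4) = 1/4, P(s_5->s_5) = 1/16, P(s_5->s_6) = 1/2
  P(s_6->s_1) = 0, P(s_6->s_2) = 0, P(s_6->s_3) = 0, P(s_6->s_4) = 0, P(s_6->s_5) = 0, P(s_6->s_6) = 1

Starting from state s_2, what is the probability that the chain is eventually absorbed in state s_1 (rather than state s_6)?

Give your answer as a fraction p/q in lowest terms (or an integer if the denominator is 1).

Answer: 6354/8279

Derivation:
Let a_i = P(absorbed in s_1 | start in state i).
Boundary conditions: a_s_1 = 1, a_s_6 = 0.
For each transient state i, a_i = sum_j P(i->j) * a_j:
  a_s_2 = 1/2*a_s_1 + 1/16*a_s_2 + 1/4*a_s_3 + 1/16*a_s_4 + 1/8*a_s_5 + 0*a_s_6
  a_s_3 = 1/4*a_s_1 + 1/16*a_s_2 + 3/16*a_s_3 + 1/4*a_s_4 + 3/16*a_s_5 + 1/16*a_s_6
  a_s_4 = 1/8*a_s_1 + 1/16*a_s_2 + 3/16*a_s_3 + 5/16*a_s_4 + 3/16*a_s_5 + 1/8*a_s_6
  a_s_5 = 1/8*a_s_1 + 1/16*a_s_2 + 0*a_s_3 + 1/4*a_s_4 + 1/16*a_s_5 + 1/2*a_s_6

Substituting a_s_1 = 1 and a_s_6 = 0, rearrange to (I - Q) a = r where r[i] = P(i -> s_1):
  [15/16, -1/4, -1/16, -1/8] . (a_s_2, a_s_3, a_s_4, a_s_5) = 1/2
  [-1/16, 13/16, -1/4, -3/16] . (a_s_2, a_s_3, a_s_4, a_s_5) = 1/4
  [-1/16, -3/16, 11/16, -3/16] . (a_s_2, a_s_3, a_s_4, a_s_5) = 1/8
  [-1/16, 0, -1/4, 15/16] . (a_s_2, a_s_3, a_s_4, a_s_5) = 1/8

Solving yields:
  a_s_2 = 6354/8279
  a_s_3 = 4918/8279
  a_s_4 = 4142/8279
  a_s_5 = 2632/8279

Starting state is s_2, so the absorption probability is a_s_2 = 6354/8279.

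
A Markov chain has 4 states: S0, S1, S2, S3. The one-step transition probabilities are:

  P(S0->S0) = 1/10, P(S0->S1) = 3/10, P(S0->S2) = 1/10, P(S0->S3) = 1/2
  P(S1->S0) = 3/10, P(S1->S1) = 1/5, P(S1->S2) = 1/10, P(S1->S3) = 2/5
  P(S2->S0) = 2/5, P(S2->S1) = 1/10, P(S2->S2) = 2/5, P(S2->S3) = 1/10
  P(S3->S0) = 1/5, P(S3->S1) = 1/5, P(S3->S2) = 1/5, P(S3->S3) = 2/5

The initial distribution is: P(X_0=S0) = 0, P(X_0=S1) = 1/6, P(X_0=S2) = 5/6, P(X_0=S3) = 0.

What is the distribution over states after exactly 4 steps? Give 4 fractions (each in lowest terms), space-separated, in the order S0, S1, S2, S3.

Answer: 2361/10000 3061/15000 5869/30000 1821/5000

Derivation:
Propagating the distribution step by step (d_{t+1} = d_t * P):
d_0 = (S0=0, S1=1/6, S2=5/6, S3=0)
  d_1[S0] = 0*1/10 + 1/6*3/10 + 5/6*2/5 + 0*1/5 = 23/60
  d_1[S1] = 0*3/10 + 1/6*1/5 + 5/6*1/10 + 0*1/5 = 7/60
  d_1[S2] = 0*1/10 + 1/6*1/10 + 5/6*2/5 + 0*1/5 = 7/20
  d_1[S3] = 0*1/2 + 1/6*2/5 + 5/6*1/10 + 0*2/5 = 3/20
d_1 = (S0=23/60, S1=7/60, S2=7/20, S3=3/20)
  d_2[S0] = 23/60*1/10 + 7/60*3/10 + 7/20*2/5 + 3/20*1/5 = 73/300
  d_2[S1] = 23/60*3/10 + 7/60*1/5 + 7/20*1/10 + 3/20*1/5 = 61/300
  d_2[S2] = 23/60*1/10 + 7/60*1/10 + 7/20*2/5 + 3/20*1/5 = 11/50
  d_2[S3] = 23/60*1/2 + 7/60*2/5 + 7/20*1/10 + 3/20*2/5 = 1/3
d_2 = (S0=73/300, S1=61/300, S2=11/50, S3=1/3)
  d_3[S0] = 73/300*1/10 + 61/300*3/10 + 11/50*2/5 + 1/3*1/5 = 6/25
  d_3[S1] = 73/300*3/10 + 61/300*1/5 + 11/50*1/10 + 1/3*1/5 = 607/3000
  d_3[S2] = 73/300*1/10 + 61/300*1/10 + 11/50*2/5 + 1/3*1/5 = 299/1500
  d_3[S3] = 73/300*1/2 + 61/300*2/5 + 11/50*1/10 + 1/3*2/5 = 43/120
d_3 = (S0=6/25, S1=607/3000, S2=299/1500, S3=43/120)
  d_4[S0] = 6/25*1/10 + 607/3000*3/10 + 299/1500*2/5 + 43/120*1/5 = 2361/10000
  d_4[S1] = 6/25*3/10 + 607/3000*1/5 + 299/1500*1/10 + 43/120*1/5 = 3061/15000
  d_4[S2] = 6/25*1/10 + 607/3000*1/10 + 299/1500*2/5 + 43/120*1/5 = 5869/30000
  d_4[S3] = 6/25*1/2 + 607/3000*2/5 + 299/1500*1/10 + 43/120*2/5 = 1821/5000
d_4 = (S0=2361/10000, S1=3061/15000, S2=5869/30000, S3=1821/5000)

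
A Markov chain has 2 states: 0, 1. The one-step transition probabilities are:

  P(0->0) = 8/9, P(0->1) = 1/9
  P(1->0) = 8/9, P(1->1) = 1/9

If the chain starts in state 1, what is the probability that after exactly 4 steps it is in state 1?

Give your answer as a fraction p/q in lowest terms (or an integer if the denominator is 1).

Computing P^4 by repeated multiplication:
P^1 =
  0: [8/9, 1/9]
  1: [8/9, 1/9]
P^2 =
  0: [8/9, 1/9]
  1: [8/9, 1/9]
P^3 =
  0: [8/9, 1/9]
  1: [8/9, 1/9]
P^4 =
  0: [8/9, 1/9]
  1: [8/9, 1/9]

(P^4)[1 -> 1] = 1/9

Answer: 1/9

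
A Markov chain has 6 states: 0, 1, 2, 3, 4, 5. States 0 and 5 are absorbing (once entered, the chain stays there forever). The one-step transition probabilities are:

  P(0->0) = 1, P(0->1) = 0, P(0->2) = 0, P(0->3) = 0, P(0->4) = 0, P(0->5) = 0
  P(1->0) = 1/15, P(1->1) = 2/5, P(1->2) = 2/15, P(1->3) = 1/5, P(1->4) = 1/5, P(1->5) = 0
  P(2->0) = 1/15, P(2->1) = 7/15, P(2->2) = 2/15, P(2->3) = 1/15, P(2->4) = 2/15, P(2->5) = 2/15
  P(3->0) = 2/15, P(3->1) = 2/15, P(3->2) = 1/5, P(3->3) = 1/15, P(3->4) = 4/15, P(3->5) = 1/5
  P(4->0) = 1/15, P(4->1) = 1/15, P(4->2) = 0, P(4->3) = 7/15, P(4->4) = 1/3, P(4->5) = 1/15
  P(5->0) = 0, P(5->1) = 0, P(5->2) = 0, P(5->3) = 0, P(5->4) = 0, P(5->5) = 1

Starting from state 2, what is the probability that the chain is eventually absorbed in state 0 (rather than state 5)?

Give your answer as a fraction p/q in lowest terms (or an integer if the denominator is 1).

Let a_i = P(absorbed in 0 | start in state i).
Boundary conditions: a_0 = 1, a_5 = 0.
For each transient state i, a_i = sum_j P(i->j) * a_j:
  a_1 = 1/15*a_0 + 2/5*a_1 + 2/15*a_2 + 1/5*a_3 + 1/5*a_4 + 0*a_5
  a_2 = 1/15*a_0 + 7/15*a_1 + 2/15*a_2 + 1/15*a_3 + 2/15*a_4 + 2/15*a_5
  a_3 = 2/15*a_0 + 2/15*a_1 + 1/5*a_2 + 1/15*a_3 + 4/15*a_4 + 1/5*a_5
  a_4 = 1/15*a_0 + 1/15*a_1 + 0*a_2 + 7/15*a_3 + 1/3*a_4 + 1/15*a_5

Substituting a_0 = 1 and a_5 = 0, rearrange to (I - Q) a = r where r[i] = P(i -> 0):
  [3/5, -2/15, -1/5, -1/5] . (a_1, a_2, a_3, a_4) = 1/15
  [-7/15, 13/15, -1/15, -2/15] . (a_1, a_2, a_3, a_4) = 1/15
  [-2/15, -1/5, 14/15, -4/15] . (a_1, a_2, a_3, a_4) = 2/15
  [-1/15, 0, -7/15, 2/3] . (a_1, a_2, a_3, a_4) = 1/15

Solving yields:
  a_1 = 1979/3810
  a_2 = 294/635
  a_3 = 571/1270
  a_4 = 7/15

Starting state is 2, so the absorption probability is a_2 = 294/635.

Answer: 294/635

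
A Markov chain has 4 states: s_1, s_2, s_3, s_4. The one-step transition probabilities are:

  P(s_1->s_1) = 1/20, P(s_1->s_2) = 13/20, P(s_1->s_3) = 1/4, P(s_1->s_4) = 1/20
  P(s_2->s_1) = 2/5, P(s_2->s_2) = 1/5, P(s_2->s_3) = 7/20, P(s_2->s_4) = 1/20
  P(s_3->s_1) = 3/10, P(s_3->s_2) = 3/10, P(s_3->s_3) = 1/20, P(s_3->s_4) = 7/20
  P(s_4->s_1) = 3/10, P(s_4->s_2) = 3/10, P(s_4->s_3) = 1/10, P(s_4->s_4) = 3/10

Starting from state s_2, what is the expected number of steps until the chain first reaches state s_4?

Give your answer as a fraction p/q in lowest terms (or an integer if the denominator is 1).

Let h_i = expected steps to first reach s_4 from state i.
Boundary: h_s_4 = 0.
First-step equations for the other states:
  h_s_1 = 1 + 1/20*h_s_1 + 13/20*h_s_2 + 1/4*h_s_3 + 1/20*h_s_4
  h_s_2 = 1 + 2/5*h_s_1 + 1/5*h_s_2 + 7/20*h_s_3 + 1/20*h_s_4
  h_s_3 = 1 + 3/10*h_s_1 + 3/10*h_s_2 + 1/20*h_s_3 + 7/20*h_s_4

Substituting h_s_4 = 0 and rearranging gives the linear system (I - Q) h = 1:
  [19/20, -13/20, -1/4] . (h_s_1, h_s_2, h_s_3) = 1
  [-2/5, 4/5, -7/20] . (h_s_1, h_s_2, h_s_3) = 1
  [-3/10, -3/10, 19/20] . (h_s_1, h_s_2, h_s_3) = 1

Solving yields:
  h_s_1 = 1775/217
  h_s_2 = 1745/217
  h_s_3 = 1340/217

Starting state is s_2, so the expected hitting time is h_s_2 = 1745/217.

Answer: 1745/217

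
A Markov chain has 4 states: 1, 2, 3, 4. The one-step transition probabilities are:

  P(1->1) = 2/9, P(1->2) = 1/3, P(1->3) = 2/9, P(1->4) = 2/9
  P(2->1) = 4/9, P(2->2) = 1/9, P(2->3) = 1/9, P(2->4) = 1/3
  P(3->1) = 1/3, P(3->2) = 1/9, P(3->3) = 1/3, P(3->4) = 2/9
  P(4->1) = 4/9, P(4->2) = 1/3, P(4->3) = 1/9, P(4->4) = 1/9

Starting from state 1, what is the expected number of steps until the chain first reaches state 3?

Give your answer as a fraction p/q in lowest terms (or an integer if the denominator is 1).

Answer: 6

Derivation:
Let h_i = expected steps to first reach 3 from state i.
Boundary: h_3 = 0.
First-step equations for the other states:
  h_1 = 1 + 2/9*h_1 + 1/3*h_2 + 2/9*h_3 + 2/9*h_4
  h_2 = 1 + 4/9*h_1 + 1/9*h_2 + 1/9*h_3 + 1/3*h_4
  h_4 = 1 + 4/9*h_1 + 1/3*h_2 + 1/9*h_3 + 1/9*h_4

Substituting h_3 = 0 and rearranging gives the linear system (I - Q) h = 1:
  [7/9, -1/3, -2/9] . (h_1, h_2, h_4) = 1
  [-4/9, 8/9, -1/3] . (h_1, h_2, h_4) = 1
  [-4/9, -1/3, 8/9] . (h_1, h_2, h_4) = 1

Solving yields:
  h_1 = 6
  h_2 = 33/5
  h_4 = 33/5

Starting state is 1, so the expected hitting time is h_1 = 6.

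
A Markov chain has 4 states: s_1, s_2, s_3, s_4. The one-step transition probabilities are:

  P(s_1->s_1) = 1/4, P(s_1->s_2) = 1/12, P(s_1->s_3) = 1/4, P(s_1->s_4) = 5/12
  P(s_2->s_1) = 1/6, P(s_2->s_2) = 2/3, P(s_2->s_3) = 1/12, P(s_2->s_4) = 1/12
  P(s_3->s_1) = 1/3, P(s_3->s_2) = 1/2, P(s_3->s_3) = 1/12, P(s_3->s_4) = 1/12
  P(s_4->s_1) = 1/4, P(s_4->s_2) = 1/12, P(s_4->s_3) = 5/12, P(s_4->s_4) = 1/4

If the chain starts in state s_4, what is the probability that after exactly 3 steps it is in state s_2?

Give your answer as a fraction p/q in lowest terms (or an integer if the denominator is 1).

Computing P^3 by repeated multiplication:
P^1 =
  s_1: [1/4, 1/12, 1/4, 5/12]
  s_2: [1/6, 2/3, 1/12, 1/12]
  s_3: [1/3, 1/2, 1/12, 1/12]
  s_4: [1/4, 1/12, 5/12, 1/4]
P^2 =
  s_1: [19/72, 17/72, 19/72, 17/72]
  s_2: [29/144, 73/144, 5/36, 11/72]
  s_3: [31/144, 59/144, 1/6, 5/24]
  s_4: [5/18, 11/36, 5/24, 5/24]
P^3 =
  s_1: [109/432, 143/432, 89/432, 91/432]
  s_2: [379/1728, 755/1728, 145/864, 19/108]
  s_3: [397/1728, 677/1728, 163/864, 41/216]
  s_4: [209/864, 301/864, 43/216, 91/432]

(P^3)[s_4 -> s_2] = 301/864

Answer: 301/864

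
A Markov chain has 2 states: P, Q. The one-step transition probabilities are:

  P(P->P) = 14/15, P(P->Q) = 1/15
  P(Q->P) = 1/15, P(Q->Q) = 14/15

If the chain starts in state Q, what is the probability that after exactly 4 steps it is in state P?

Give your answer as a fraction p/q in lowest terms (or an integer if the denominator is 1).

Answer: 11032/50625

Derivation:
Computing P^4 by repeated multiplication:
P^1 =
  P: [14/15, 1/15]
  Q: [1/15, 14/15]
P^2 =
  P: [197/225, 28/225]
  Q: [28/225, 197/225]
P^3 =
  P: [2786/3375, 589/3375]
  Q: [589/3375, 2786/3375]
P^4 =
  P: [39593/50625, 11032/50625]
  Q: [11032/50625, 39593/50625]

(P^4)[Q -> P] = 11032/50625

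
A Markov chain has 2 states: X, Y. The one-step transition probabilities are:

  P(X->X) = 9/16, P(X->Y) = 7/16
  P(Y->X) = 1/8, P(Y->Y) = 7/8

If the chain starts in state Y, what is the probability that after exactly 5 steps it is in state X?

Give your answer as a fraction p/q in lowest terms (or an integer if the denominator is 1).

Answer: 114641/524288

Derivation:
Computing P^5 by repeated multiplication:
P^1 =
  X: [9/16, 7/16]
  Y: [1/8, 7/8]
P^2 =
  X: [95/256, 161/256]
  Y: [23/128, 105/128]
P^3 =
  X: [1177/4096, 2919/4096]
  Y: [417/2048, 1631/2048]
P^4 =
  X: [16431/65536, 49105/65536]
  Y: [7015/32768, 25753/32768]
P^5 =
  X: [246089/1048576, 802487/1048576]
  Y: [114641/524288, 409647/524288]

(P^5)[Y -> X] = 114641/524288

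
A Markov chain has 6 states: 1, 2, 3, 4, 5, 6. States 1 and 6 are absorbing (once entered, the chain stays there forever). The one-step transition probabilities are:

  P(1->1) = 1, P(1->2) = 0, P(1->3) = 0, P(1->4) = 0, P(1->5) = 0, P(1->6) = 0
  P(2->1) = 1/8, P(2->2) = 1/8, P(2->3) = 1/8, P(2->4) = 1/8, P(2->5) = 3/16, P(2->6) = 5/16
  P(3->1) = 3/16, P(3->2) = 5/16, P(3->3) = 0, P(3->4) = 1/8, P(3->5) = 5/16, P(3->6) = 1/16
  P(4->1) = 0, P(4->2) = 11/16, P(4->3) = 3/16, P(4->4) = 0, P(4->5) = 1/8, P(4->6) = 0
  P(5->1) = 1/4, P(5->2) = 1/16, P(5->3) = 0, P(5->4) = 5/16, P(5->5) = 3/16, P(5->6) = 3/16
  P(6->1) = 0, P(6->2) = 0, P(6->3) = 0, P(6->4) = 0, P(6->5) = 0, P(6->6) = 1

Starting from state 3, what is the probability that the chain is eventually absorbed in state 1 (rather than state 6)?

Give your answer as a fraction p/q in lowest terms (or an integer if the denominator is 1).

Answer: 3129/6053

Derivation:
Let a_i = P(absorbed in 1 | start in state i).
Boundary conditions: a_1 = 1, a_6 = 0.
For each transient state i, a_i = sum_j P(i->j) * a_j:
  a_2 = 1/8*a_1 + 1/8*a_2 + 1/8*a_3 + 1/8*a_4 + 3/16*a_5 + 5/16*a_6
  a_3 = 3/16*a_1 + 5/16*a_2 + 0*a_3 + 1/8*a_4 + 5/16*a_5 + 1/16*a_6
  a_4 = 0*a_1 + 11/16*a_2 + 3/16*a_3 + 0*a_4 + 1/8*a_5 + 0*a_6
  a_5 = 1/4*a_1 + 1/16*a_2 + 0*a_3 + 5/16*a_4 + 3/16*a_5 + 3/16*a_6

Substituting a_1 = 1 and a_6 = 0, rearrange to (I - Q) a = r where r[i] = P(i -> 1):
  [7/8, -1/8, -1/8, -3/16] . (a_2, a_3, a_4, a_5) = 1/8
  [-5/16, 1, -1/8, -5/16] . (a_2, a_3, a_4, a_5) = 3/16
  [-11/16, -3/16, 1, -1/8] . (a_2, a_3, a_4, a_5) = 0
  [-1/16, 0, -5/16, 13/16] . (a_2, a_3, a_4, a_5) = 1/4

Solving yields:
  a_2 = 2327/6053
  a_3 = 3129/6053
  a_4 = 2565/6053
  a_5 = 3028/6053

Starting state is 3, so the absorption probability is a_3 = 3129/6053.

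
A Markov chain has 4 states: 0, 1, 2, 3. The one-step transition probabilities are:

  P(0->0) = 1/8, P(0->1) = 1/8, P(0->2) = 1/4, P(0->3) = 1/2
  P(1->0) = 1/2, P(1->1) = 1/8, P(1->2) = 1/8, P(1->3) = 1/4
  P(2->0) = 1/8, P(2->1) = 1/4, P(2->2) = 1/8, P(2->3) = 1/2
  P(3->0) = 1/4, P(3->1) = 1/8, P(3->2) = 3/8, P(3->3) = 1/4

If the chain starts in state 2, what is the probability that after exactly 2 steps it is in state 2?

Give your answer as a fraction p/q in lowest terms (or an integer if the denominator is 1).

Computing P^2 by repeated multiplication:
P^1 =
  0: [1/8, 1/8, 1/4, 1/2]
  1: [1/2, 1/8, 1/8, 1/4]
  2: [1/8, 1/4, 1/8, 1/2]
  3: [1/4, 1/8, 3/8, 1/4]
P^2 =
  0: [15/64, 5/32, 17/64, 11/32]
  1: [13/64, 9/64, 1/4, 13/32]
  2: [9/32, 9/64, 17/64, 5/16]
  3: [13/64, 11/64, 7/32, 13/32]

(P^2)[2 -> 2] = 17/64

Answer: 17/64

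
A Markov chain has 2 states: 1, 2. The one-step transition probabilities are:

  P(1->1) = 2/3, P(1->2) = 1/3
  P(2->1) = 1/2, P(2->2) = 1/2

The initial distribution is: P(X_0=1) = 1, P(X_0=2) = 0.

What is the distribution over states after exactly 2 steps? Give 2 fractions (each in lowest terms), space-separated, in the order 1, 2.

Answer: 11/18 7/18

Derivation:
Propagating the distribution step by step (d_{t+1} = d_t * P):
d_0 = (1=1, 2=0)
  d_1[1] = 1*2/3 + 0*1/2 = 2/3
  d_1[2] = 1*1/3 + 0*1/2 = 1/3
d_1 = (1=2/3, 2=1/3)
  d_2[1] = 2/3*2/3 + 1/3*1/2 = 11/18
  d_2[2] = 2/3*1/3 + 1/3*1/2 = 7/18
d_2 = (1=11/18, 2=7/18)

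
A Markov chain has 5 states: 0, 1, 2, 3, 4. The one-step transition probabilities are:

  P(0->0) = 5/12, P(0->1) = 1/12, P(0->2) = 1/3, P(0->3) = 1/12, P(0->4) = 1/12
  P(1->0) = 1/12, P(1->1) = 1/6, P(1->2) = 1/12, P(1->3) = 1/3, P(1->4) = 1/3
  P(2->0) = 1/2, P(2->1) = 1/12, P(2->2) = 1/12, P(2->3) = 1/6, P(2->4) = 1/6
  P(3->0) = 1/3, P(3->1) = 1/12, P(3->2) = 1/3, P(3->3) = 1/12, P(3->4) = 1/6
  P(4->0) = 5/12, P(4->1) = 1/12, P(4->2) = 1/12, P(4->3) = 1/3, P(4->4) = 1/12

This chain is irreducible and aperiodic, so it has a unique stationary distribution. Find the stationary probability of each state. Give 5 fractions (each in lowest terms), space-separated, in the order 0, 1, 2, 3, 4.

Answer: 9277/23694 1/11 1745/7898 1255/7898 3263/23694

Derivation:
The stationary distribution satisfies pi = pi * P, i.e.:
  pi_0 = 5/12*pi_0 + 1/12*pi_1 + 1/2*pi_2 + 1/3*pi_3 + 5/12*pi_4
  pi_1 = 1/12*pi_0 + 1/6*pi_1 + 1/12*pi_2 + 1/12*pi_3 + 1/12*pi_4
  pi_2 = 1/3*pi_0 + 1/12*pi_1 + 1/12*pi_2 + 1/3*pi_3 + 1/12*pi_4
  pi_3 = 1/12*pi_0 + 1/3*pi_1 + 1/6*pi_2 + 1/12*pi_3 + 1/3*pi_4
  pi_4 = 1/12*pi_0 + 1/3*pi_1 + 1/6*pi_2 + 1/6*pi_3 + 1/12*pi_4
with normalization: pi_0 + pi_1 + pi_2 + pi_3 + pi_4 = 1.

Using the first 4 balance equations plus normalization, the linear system A*pi = b is:
  [-7/12, 1/12, 1/2, 1/3, 5/12] . pi = 0
  [1/12, -5/6, 1/12, 1/12, 1/12] . pi = 0
  [1/3, 1/12, -11/12, 1/3, 1/12] . pi = 0
  [1/12, 1/3, 1/6, -11/12, 1/3] . pi = 0
  [1, 1, 1, 1, 1] . pi = 1

Solving yields:
  pi_0 = 9277/23694
  pi_1 = 1/11
  pi_2 = 1745/7898
  pi_3 = 1255/7898
  pi_4 = 3263/23694

Verification (pi * P):
  9277/23694*5/12 + 1/11*1/12 + 1745/7898*1/2 + 1255/7898*1/3 + 3263/23694*5/12 = 9277/23694 = pi_0  (ok)
  9277/23694*1/12 + 1/11*1/6 + 1745/7898*1/12 + 1255/7898*1/12 + 3263/23694*1/12 = 1/11 = pi_1  (ok)
  9277/23694*1/3 + 1/11*1/12 + 1745/7898*1/12 + 1255/7898*1/3 + 3263/23694*1/12 = 1745/7898 = pi_2  (ok)
  9277/23694*1/12 + 1/11*1/3 + 1745/7898*1/6 + 1255/7898*1/12 + 3263/23694*1/3 = 1255/7898 = pi_3  (ok)
  9277/23694*1/12 + 1/11*1/3 + 1745/7898*1/6 + 1255/7898*1/6 + 3263/23694*1/12 = 3263/23694 = pi_4  (ok)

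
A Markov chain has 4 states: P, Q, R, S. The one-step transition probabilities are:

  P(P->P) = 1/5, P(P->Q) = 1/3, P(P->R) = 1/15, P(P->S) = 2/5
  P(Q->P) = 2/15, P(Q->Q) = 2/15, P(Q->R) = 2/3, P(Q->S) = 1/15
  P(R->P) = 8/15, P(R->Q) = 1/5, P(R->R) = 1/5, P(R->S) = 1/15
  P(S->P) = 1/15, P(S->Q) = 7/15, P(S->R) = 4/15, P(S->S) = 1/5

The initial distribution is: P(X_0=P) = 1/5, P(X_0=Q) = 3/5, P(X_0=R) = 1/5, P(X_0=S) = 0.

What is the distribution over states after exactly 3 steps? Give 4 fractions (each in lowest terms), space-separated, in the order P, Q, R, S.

Answer: 169/675 4532/16875 4828/16875 658/3375

Derivation:
Propagating the distribution step by step (d_{t+1} = d_t * P):
d_0 = (P=1/5, Q=3/5, R=1/5, S=0)
  d_1[P] = 1/5*1/5 + 3/5*2/15 + 1/5*8/15 + 0*1/15 = 17/75
  d_1[Q] = 1/5*1/3 + 3/5*2/15 + 1/5*1/5 + 0*7/15 = 14/75
  d_1[R] = 1/5*1/15 + 3/5*2/3 + 1/5*1/5 + 0*4/15 = 34/75
  d_1[S] = 1/5*2/5 + 3/5*1/15 + 1/5*1/15 + 0*1/5 = 2/15
d_1 = (P=17/75, Q=14/75, R=34/75, S=2/15)
  d_2[P] = 17/75*1/5 + 14/75*2/15 + 34/75*8/15 + 2/15*1/15 = 361/1125
  d_2[Q] = 17/75*1/3 + 14/75*2/15 + 34/75*1/5 + 2/15*7/15 = 19/75
  d_2[R] = 17/75*1/15 + 14/75*2/3 + 34/75*1/5 + 2/15*4/15 = 299/1125
  d_2[S] = 17/75*2/5 + 14/75*1/15 + 34/75*1/15 + 2/15*1/5 = 4/25
d_2 = (P=361/1125, Q=19/75, R=299/1125, S=4/25)
  d_3[P] = 361/1125*1/5 + 19/75*2/15 + 299/1125*8/15 + 4/25*1/15 = 169/675
  d_3[Q] = 361/1125*1/3 + 19/75*2/15 + 299/1125*1/5 + 4/25*7/15 = 4532/16875
  d_3[R] = 361/1125*1/15 + 19/75*2/3 + 299/1125*1/5 + 4/25*4/15 = 4828/16875
  d_3[S] = 361/1125*2/5 + 19/75*1/15 + 299/1125*1/15 + 4/25*1/5 = 658/3375
d_3 = (P=169/675, Q=4532/16875, R=4828/16875, S=658/3375)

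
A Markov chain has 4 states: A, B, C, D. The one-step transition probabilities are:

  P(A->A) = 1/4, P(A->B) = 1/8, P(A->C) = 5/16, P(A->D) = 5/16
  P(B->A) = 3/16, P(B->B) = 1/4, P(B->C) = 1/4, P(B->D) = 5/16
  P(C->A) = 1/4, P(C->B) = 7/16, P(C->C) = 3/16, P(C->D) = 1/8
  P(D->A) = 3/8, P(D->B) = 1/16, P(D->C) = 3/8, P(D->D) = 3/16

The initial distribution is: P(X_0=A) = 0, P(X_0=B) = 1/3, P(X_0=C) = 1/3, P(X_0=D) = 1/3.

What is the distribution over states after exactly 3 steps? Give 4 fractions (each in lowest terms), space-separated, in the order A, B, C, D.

Answer: 3259/12288 2765/12288 1711/6144 1421/6144

Derivation:
Propagating the distribution step by step (d_{t+1} = d_t * P):
d_0 = (A=0, B=1/3, C=1/3, D=1/3)
  d_1[A] = 0*1/4 + 1/3*3/16 + 1/3*1/4 + 1/3*3/8 = 13/48
  d_1[B] = 0*1/8 + 1/3*1/4 + 1/3*7/16 + 1/3*1/16 = 1/4
  d_1[C] = 0*5/16 + 1/3*1/4 + 1/3*3/16 + 1/3*3/8 = 13/48
  d_1[D] = 0*5/16 + 1/3*5/16 + 1/3*1/8 + 1/3*3/16 = 5/24
d_1 = (A=13/48, B=1/4, C=13/48, D=5/24)
  d_2[A] = 13/48*1/4 + 1/4*3/16 + 13/48*1/4 + 5/24*3/8 = 25/96
  d_2[B] = 13/48*1/8 + 1/4*1/4 + 13/48*7/16 + 5/24*1/16 = 175/768
  d_2[C] = 13/48*5/16 + 1/4*1/4 + 13/48*3/16 + 5/24*3/8 = 53/192
  d_2[D] = 13/48*5/16 + 1/4*5/16 + 13/48*1/8 + 5/24*3/16 = 181/768
d_2 = (A=25/96, B=175/768, C=53/192, D=181/768)
  d_3[A] = 25/96*1/4 + 175/768*3/16 + 53/192*1/4 + 181/768*3/8 = 3259/12288
  d_3[B] = 25/96*1/8 + 175/768*1/4 + 53/192*7/16 + 181/768*1/16 = 2765/12288
  d_3[C] = 25/96*5/16 + 175/768*1/4 + 53/192*3/16 + 181/768*3/8 = 1711/6144
  d_3[D] = 25/96*5/16 + 175/768*5/16 + 53/192*1/8 + 181/768*3/16 = 1421/6144
d_3 = (A=3259/12288, B=2765/12288, C=1711/6144, D=1421/6144)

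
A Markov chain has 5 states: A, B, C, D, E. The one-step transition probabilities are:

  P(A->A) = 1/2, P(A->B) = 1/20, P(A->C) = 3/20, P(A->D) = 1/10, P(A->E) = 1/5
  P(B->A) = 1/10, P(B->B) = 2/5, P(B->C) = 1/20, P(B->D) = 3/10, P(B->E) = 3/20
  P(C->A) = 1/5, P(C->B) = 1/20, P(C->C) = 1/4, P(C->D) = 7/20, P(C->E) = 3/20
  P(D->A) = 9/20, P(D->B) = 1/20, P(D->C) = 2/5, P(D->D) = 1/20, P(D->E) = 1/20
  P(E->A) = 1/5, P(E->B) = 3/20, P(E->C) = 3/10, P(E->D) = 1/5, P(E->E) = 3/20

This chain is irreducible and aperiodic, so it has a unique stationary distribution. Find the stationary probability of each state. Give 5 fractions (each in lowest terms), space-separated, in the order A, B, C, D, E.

The stationary distribution satisfies pi = pi * P, i.e.:
  pi_A = 1/2*pi_A + 1/10*pi_B + 1/5*pi_C + 9/20*pi_D + 1/5*pi_E
  pi_B = 1/20*pi_A + 2/5*pi_B + 1/20*pi_C + 1/20*pi_D + 3/20*pi_E
  pi_C = 3/20*pi_A + 1/20*pi_B + 1/4*pi_C + 2/5*pi_D + 3/10*pi_E
  pi_D = 1/10*pi_A + 3/10*pi_B + 7/20*pi_C + 1/20*pi_D + 1/5*pi_E
  pi_E = 1/5*pi_A + 3/20*pi_B + 3/20*pi_C + 1/20*pi_D + 3/20*pi_E
with normalization: pi_A + pi_B + pi_C + pi_D + pi_E = 1.

Using the first 4 balance equations plus normalization, the linear system A*pi = b is:
  [-1/2, 1/10, 1/5, 9/20, 1/5] . pi = 0
  [1/20, -3/5, 1/20, 1/20, 3/20] . pi = 0
  [3/20, 1/20, -3/4, 2/5, 3/10] . pi = 0
  [1/10, 3/10, 7/20, -19/20, 1/5] . pi = 0
  [1, 1, 1, 1, 1] . pi = 1

Solving yields:
  pi_A = 3757/11149
  pi_B = 3337/33447
  pi_C = 7736/33447
  pi_D = 6136/33447
  pi_E = 4967/33447

Verification (pi * P):
  3757/11149*1/2 + 3337/33447*1/10 + 7736/33447*1/5 + 6136/33447*9/20 + 4967/33447*1/5 = 3757/11149 = pi_A  (ok)
  3757/11149*1/20 + 3337/33447*2/5 + 7736/33447*1/20 + 6136/33447*1/20 + 4967/33447*3/20 = 3337/33447 = pi_B  (ok)
  3757/11149*3/20 + 3337/33447*1/20 + 7736/33447*1/4 + 6136/33447*2/5 + 4967/33447*3/10 = 7736/33447 = pi_C  (ok)
  3757/11149*1/10 + 3337/33447*3/10 + 7736/33447*7/20 + 6136/33447*1/20 + 4967/33447*1/5 = 6136/33447 = pi_D  (ok)
  3757/11149*1/5 + 3337/33447*3/20 + 7736/33447*3/20 + 6136/33447*1/20 + 4967/33447*3/20 = 4967/33447 = pi_E  (ok)

Answer: 3757/11149 3337/33447 7736/33447 6136/33447 4967/33447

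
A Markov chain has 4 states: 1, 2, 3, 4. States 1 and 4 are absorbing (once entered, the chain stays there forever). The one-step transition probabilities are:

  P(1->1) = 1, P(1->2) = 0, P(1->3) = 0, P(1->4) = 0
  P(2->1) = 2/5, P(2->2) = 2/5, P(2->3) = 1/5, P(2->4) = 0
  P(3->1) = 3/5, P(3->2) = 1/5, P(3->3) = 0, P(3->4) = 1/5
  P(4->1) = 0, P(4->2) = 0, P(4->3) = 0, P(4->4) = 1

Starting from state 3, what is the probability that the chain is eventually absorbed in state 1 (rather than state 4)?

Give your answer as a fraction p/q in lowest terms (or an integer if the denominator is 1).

Answer: 11/14

Derivation:
Let a_i = P(absorbed in 1 | start in state i).
Boundary conditions: a_1 = 1, a_4 = 0.
For each transient state i, a_i = sum_j P(i->j) * a_j:
  a_2 = 2/5*a_1 + 2/5*a_2 + 1/5*a_3 + 0*a_4
  a_3 = 3/5*a_1 + 1/5*a_2 + 0*a_3 + 1/5*a_4

Substituting a_1 = 1 and a_4 = 0, rearrange to (I - Q) a = r where r[i] = P(i -> 1):
  [3/5, -1/5] . (a_2, a_3) = 2/5
  [-1/5, 1] . (a_2, a_3) = 3/5

Solving yields:
  a_2 = 13/14
  a_3 = 11/14

Starting state is 3, so the absorption probability is a_3 = 11/14.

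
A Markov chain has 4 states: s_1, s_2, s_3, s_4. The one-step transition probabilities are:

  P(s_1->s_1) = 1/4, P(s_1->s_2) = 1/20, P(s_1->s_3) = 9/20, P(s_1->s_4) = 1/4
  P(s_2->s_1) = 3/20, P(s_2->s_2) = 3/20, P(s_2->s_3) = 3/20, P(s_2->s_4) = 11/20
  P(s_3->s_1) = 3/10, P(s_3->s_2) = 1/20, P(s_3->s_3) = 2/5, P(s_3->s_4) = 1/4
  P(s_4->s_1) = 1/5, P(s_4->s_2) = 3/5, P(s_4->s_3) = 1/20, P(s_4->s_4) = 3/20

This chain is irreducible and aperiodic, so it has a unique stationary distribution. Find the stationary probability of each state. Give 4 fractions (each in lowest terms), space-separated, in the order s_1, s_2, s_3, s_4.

The stationary distribution satisfies pi = pi * P, i.e.:
  pi_s_1 = 1/4*pi_s_1 + 3/20*pi_s_2 + 3/10*pi_s_3 + 1/5*pi_s_4
  pi_s_2 = 1/20*pi_s_1 + 3/20*pi_s_2 + 1/20*pi_s_3 + 3/5*pi_s_4
  pi_s_3 = 9/20*pi_s_1 + 3/20*pi_s_2 + 2/5*pi_s_3 + 1/20*pi_s_4
  pi_s_4 = 1/4*pi_s_1 + 11/20*pi_s_2 + 1/4*pi_s_3 + 3/20*pi_s_4
with normalization: pi_s_1 + pi_s_2 + pi_s_3 + pi_s_4 = 1.

Using the first 3 balance equations plus normalization, the linear system A*pi = b is:
  [-3/4, 3/20, 3/10, 1/5] . pi = 0
  [1/20, -17/20, 1/20, 3/5] . pi = 0
  [9/20, 3/20, -3/5, 1/20] . pi = 0
  [1, 1, 1, 1] . pi = 1

Solving yields:
  pi_s_1 = 173/770
  pi_s_2 = 7/30
  pi_s_3 = 58/231
  pi_s_4 = 16/55

Verification (pi * P):
  173/770*1/4 + 7/30*3/20 + 58/231*3/10 + 16/55*1/5 = 173/770 = pi_s_1  (ok)
  173/770*1/20 + 7/30*3/20 + 58/231*1/20 + 16/55*3/5 = 7/30 = pi_s_2  (ok)
  173/770*9/20 + 7/30*3/20 + 58/231*2/5 + 16/55*1/20 = 58/231 = pi_s_3  (ok)
  173/770*1/4 + 7/30*11/20 + 58/231*1/4 + 16/55*3/20 = 16/55 = pi_s_4  (ok)

Answer: 173/770 7/30 58/231 16/55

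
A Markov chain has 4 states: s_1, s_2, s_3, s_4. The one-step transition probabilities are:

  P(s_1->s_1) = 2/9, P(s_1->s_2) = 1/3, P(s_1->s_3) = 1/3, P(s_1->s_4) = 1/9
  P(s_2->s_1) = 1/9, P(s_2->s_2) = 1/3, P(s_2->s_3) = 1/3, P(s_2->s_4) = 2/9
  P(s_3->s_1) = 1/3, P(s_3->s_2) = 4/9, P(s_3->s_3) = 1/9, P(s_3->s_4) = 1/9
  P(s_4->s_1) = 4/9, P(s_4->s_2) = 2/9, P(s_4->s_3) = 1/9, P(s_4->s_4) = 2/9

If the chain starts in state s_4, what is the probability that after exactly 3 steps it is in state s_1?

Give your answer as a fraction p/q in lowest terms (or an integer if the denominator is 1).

Answer: 61/243

Derivation:
Computing P^3 by repeated multiplication:
P^1 =
  s_1: [2/9, 1/3, 1/3, 1/9]
  s_2: [1/9, 1/3, 1/3, 2/9]
  s_3: [1/3, 4/9, 1/9, 1/9]
  s_4: [4/9, 2/9, 1/9, 2/9]
P^2 =
  s_1: [20/81, 29/81, 19/81, 13/81]
  s_2: [22/81, 28/81, 17/81, 14/81]
  s_3: [17/81, 1/3, 23/81, 14/81]
  s_4: [7/27, 26/81, 7/27, 13/81]
P^3 =
  s_1: [178/729, 83/243, 179/729, 41/243]
  s_2: [179/729, 82/243, 181/729, 41/243]
  s_3: [62/243, 28/81, 169/729, 122/729]
  s_4: [61/243, 251/729, 175/729, 40/243]

(P^3)[s_4 -> s_1] = 61/243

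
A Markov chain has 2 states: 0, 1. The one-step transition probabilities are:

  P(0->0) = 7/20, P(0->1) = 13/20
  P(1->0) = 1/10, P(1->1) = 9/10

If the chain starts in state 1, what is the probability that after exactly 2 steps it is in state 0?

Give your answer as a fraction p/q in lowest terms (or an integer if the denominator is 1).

Computing P^2 by repeated multiplication:
P^1 =
  0: [7/20, 13/20]
  1: [1/10, 9/10]
P^2 =
  0: [3/16, 13/16]
  1: [1/8, 7/8]

(P^2)[1 -> 0] = 1/8

Answer: 1/8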